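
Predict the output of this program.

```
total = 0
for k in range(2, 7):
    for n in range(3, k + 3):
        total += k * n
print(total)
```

k=2,n=3: total = 0+6 = 6
k=2,n=4: total = 6+8 = 14
k=3,n=3: total = 14+9 = 23
k=3,n=4: total = 23+12 = 35
k=3,n=5: total = 35+15 = 50
k=4,n=3: total = 50+12 = 62
k=4,n=4: total = 62+16 = 78
k=4,n=5: total = 78+20 = 98
k=4,n=6: total = 98+24 = 122
k=5,n=3: total = 122+15 = 137
k=5,n=4: total = 137+20 = 157
k=5,n=5: total = 157+25 = 182
k=5,n=6: total = 182+30 = 212
k=5,n=7: total = 212+35 = 247
k=6,n=3: total = 247+18 = 265
k=6,n=4: total = 265+24 = 289
k=6,n=5: total = 289+30 = 319
k=6,n=6: total = 319+36 = 355
k=6,n=7: total = 355+42 = 397
k=6,n=8: total = 397+48 = 445

445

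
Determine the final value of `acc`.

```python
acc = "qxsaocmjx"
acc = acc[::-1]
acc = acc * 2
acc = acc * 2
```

'xjmcoasxqxjmcoasxqxjmcoasxqxjmcoasxq'

reverse → 'xjmcoasxq'
repeat ×2 → 'xjmcoasxqxjmcoasxq'
repeat ×2 → 'xjmcoasxqxjmcoasxqxjmcoasxqxjmcoasxq'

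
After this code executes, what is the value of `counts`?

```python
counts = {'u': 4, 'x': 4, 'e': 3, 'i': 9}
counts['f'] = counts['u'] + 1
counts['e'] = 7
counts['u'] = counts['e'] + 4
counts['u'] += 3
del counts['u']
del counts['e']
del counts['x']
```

{'i': 9, 'f': 5}

counts['f'] = counts['u']+1 = 5 → {'u': 4, 'x': 4, 'e': 3, 'i': 9, 'f': 5}
counts['e'] = 7 → {'u': 4, 'x': 4, 'e': 7, 'i': 9, 'f': 5}
counts['u'] = counts['e']+4 = 11 → {'u': 11, 'x': 4, 'e': 7, 'i': 9, 'f': 5}
counts['u'] = 11+3 = 14 → {'u': 14, 'x': 4, 'e': 7, 'i': 9, 'f': 5}
del 'u' → {'x': 4, 'e': 7, 'i': 9, 'f': 5}
del 'e' → {'x': 4, 'i': 9, 'f': 5}
del 'x' → {'i': 9, 'f': 5}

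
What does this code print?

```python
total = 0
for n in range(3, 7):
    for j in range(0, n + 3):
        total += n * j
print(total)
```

n=3,j=0: total = 0+0 = 0
n=3,j=1: total = 0+3 = 3
n=3,j=2: total = 3+6 = 9
n=3,j=3: total = 9+9 = 18
n=3,j=4: total = 18+12 = 30
n=3,j=5: total = 30+15 = 45
n=4,j=0: total = 45+0 = 45
n=4,j=1: total = 45+4 = 49
n=4,j=2: total = 49+8 = 57
n=4,j=3: total = 57+12 = 69
n=4,j=4: total = 69+16 = 85
n=4,j=5: total = 85+20 = 105
n=4,j=6: total = 105+24 = 129
n=5,j=0: total = 129+0 = 129
n=5,j=1: total = 129+5 = 134
n=5,j=2: total = 134+10 = 144
n=5,j=3: total = 144+15 = 159
n=5,j=4: total = 159+20 = 179
n=5,j=5: total = 179+25 = 204
n=5,j=6: total = 204+30 = 234
n=5,j=7: total = 234+35 = 269
n=6,j=0: total = 269+0 = 269
n=6,j=1: total = 269+6 = 275
n=6,j=2: total = 275+12 = 287
n=6,j=3: total = 287+18 = 305
n=6,j=4: total = 305+24 = 329
n=6,j=5: total = 329+30 = 359
n=6,j=6: total = 359+36 = 395
n=6,j=7: total = 395+42 = 437
n=6,j=8: total = 437+48 = 485

485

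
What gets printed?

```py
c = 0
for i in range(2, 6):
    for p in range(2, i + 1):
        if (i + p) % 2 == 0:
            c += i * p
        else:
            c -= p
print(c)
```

i=2,p=2: even sum, c = 0+4 = 4
i=3,p=2: odd sum, c = 4-2 = 2
i=3,p=3: even sum, c = 2+9 = 11
i=4,p=2: even sum, c = 11+8 = 19
i=4,p=3: odd sum, c = 19-3 = 16
i=4,p=4: even sum, c = 16+16 = 32
i=5,p=2: odd sum, c = 32-2 = 30
i=5,p=3: even sum, c = 30+15 = 45
i=5,p=4: odd sum, c = 45-4 = 41
i=5,p=5: even sum, c = 41+25 = 66

66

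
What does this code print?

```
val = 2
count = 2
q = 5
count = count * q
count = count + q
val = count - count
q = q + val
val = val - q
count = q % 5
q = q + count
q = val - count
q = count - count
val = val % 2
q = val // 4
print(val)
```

1

count = 2*5 = 10
count = 10+5 = 15
val = 15-15 = 0
q = 5+0 = 5
val = 0-5 = -5
count = 5%5 = 0
q = 5+0 = 5
q = (-5)-0 = -5
q = 0-0 = 0
val = (-5)%2 = 1
q = 1//4 = 0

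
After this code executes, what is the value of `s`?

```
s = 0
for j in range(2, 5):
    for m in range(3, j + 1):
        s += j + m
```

j=3,m=3: s = 0+6 = 6
j=4,m=3: s = 6+7 = 13
j=4,m=4: s = 13+8 = 21

21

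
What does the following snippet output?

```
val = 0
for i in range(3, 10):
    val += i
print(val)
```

42

i=3: val = 0+3 = 3
i=4: val = 3+4 = 7
i=5: val = 7+5 = 12
i=6: val = 12+6 = 18
i=7: val = 18+7 = 25
i=8: val = 25+8 = 33
i=9: val = 33+9 = 42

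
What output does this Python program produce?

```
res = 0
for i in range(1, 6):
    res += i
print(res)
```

i=1: res = 0+1 = 1
i=2: res = 1+2 = 3
i=3: res = 3+3 = 6
i=4: res = 6+4 = 10
i=5: res = 10+5 = 15

15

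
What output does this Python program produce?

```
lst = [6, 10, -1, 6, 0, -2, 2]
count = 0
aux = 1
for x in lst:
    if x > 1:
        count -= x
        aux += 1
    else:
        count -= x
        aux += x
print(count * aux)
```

x=6: >1, count = 0-6 = -6; aux=2
x=10: >1, count = (-6)-10 = -16; aux=3
x=-1: not >1, count = (-16)-(-1) = -15; aux=2
x=6: >1, count = (-15)-6 = -21; aux=3
x=0: not >1, count = (-21)-0 = -21; aux=3
x=-2: not >1, count = (-21)-(-2) = -19; aux=1
x=2: >1, count = (-19)-2 = -21; aux=2
count*aux = (-21)*2 = -42

-42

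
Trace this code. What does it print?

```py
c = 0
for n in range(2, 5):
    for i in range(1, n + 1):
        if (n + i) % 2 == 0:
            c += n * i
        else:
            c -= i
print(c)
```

n=2,i=1: odd sum, c = 0-1 = -1
n=2,i=2: even sum, c = (-1)+4 = 3
n=3,i=1: even sum, c = 3+3 = 6
n=3,i=2: odd sum, c = 6-2 = 4
n=3,i=3: even sum, c = 4+9 = 13
n=4,i=1: odd sum, c = 13-1 = 12
n=4,i=2: even sum, c = 12+8 = 20
n=4,i=3: odd sum, c = 20-3 = 17
n=4,i=4: even sum, c = 17+16 = 33

33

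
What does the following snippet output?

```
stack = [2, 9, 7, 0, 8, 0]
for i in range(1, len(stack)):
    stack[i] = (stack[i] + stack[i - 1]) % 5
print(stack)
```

[2, 1, 3, 3, 1, 1]

i=1: stack[1] = (9+2)%5 = 1 → [2, 1, 7, 0, 8, 0]
i=2: stack[2] = (7+1)%5 = 3 → [2, 1, 3, 0, 8, 0]
i=3: stack[3] = (0+3)%5 = 3 → [2, 1, 3, 3, 8, 0]
i=4: stack[4] = (8+3)%5 = 1 → [2, 1, 3, 3, 1, 0]
i=5: stack[5] = (0+1)%5 = 1 → [2, 1, 3, 3, 1, 1]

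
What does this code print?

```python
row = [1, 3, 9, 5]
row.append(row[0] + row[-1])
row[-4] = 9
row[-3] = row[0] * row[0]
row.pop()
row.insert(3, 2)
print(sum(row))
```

18

append row[0]+row[-1] = 1+5 = 6 → [1, 3, 9, 5, 6]
row[-4] = 9 → [1, 9, 9, 5, 6]
row[-3] = row[0]*row[0] = 1*1 = 1 → [1, 9, 1, 5, 6]
pop() removes 6 → [1, 9, 1, 5]
insert 2 at 3 → [1, 9, 1, 2, 5]
sum = 18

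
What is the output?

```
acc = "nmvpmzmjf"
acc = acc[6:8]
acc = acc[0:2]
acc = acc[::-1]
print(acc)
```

jm

slice [6:8] → 'mj'
slice [0:2] → 'mj'
reverse → 'jm'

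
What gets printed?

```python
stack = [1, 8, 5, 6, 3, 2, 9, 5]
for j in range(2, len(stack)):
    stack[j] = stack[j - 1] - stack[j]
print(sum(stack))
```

j=2: stack[2] = 8-5 = 3 → [1, 8, 3, 6, 3, 2, 9, 5]
j=3: stack[3] = 3-6 = -3 → [1, 8, 3, -3, 3, 2, 9, 5]
j=4: stack[4] = (-3)-3 = -6 → [1, 8, 3, -3, -6, 2, 9, 5]
j=5: stack[5] = (-6)-2 = -8 → [1, 8, 3, -3, -6, -8, 9, 5]
j=6: stack[6] = (-8)-9 = -17 → [1, 8, 3, -3, -6, -8, -17, 5]
j=7: stack[7] = (-17)-5 = -22 → [1, 8, 3, -3, -6, -8, -17, -22]
sum = -44

-44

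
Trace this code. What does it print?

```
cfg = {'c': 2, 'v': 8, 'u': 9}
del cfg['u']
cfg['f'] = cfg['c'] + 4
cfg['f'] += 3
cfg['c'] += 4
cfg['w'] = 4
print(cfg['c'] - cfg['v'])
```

-2

del 'u' → {'c': 2, 'v': 8}
cfg['f'] = cfg['c']+4 = 6 → {'c': 2, 'v': 8, 'f': 6}
cfg['f'] = 6+3 = 9 → {'c': 2, 'v': 8, 'f': 9}
cfg['c'] = 2+4 = 6 → {'c': 6, 'v': 8, 'f': 9}
cfg['w'] = 4 → {'c': 6, 'v': 8, 'f': 9, 'w': 4}
cfg['c']-cfg['v'] = 6-8 = -2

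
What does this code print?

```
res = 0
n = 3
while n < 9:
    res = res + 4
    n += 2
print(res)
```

n=3: res = 0+4 = 4
n=5: res = 4+4 = 8
n=7: res = 8+4 = 12

12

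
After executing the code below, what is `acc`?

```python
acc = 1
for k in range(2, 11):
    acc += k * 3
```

k=2: acc = 1+2*3 = 7
k=3: acc = 7+3*3 = 16
k=4: acc = 16+4*3 = 28
k=5: acc = 28+5*3 = 43
k=6: acc = 43+6*3 = 61
k=7: acc = 61+7*3 = 82
k=8: acc = 82+8*3 = 106
k=9: acc = 106+9*3 = 133
k=10: acc = 133+10*3 = 163

163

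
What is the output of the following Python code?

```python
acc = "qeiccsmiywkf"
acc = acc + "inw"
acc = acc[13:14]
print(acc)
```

+ 'inw' → 'qeiccsmiywkfinw'
slice [13:14] → 'n'

n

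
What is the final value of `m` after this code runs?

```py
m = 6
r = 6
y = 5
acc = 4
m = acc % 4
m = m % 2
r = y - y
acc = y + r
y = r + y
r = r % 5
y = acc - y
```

0

m = 4%4 = 0
m = 0%2 = 0
r = 5-5 = 0
acc = 5+0 = 5
y = 0+5 = 5
r = 0%5 = 0
y = 5-5 = 0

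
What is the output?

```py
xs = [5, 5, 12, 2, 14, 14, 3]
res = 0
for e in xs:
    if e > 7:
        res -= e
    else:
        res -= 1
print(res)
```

-44

e=5: not >7, res = 0-1 = -1
e=5: not >7, res = (-1)-1 = -2
e=12: >7, res = (-2)-12 = -14
e=2: not >7, res = (-14)-1 = -15
e=14: >7, res = (-15)-14 = -29
e=14: >7, res = (-29)-14 = -43
e=3: not >7, res = (-43)-1 = -44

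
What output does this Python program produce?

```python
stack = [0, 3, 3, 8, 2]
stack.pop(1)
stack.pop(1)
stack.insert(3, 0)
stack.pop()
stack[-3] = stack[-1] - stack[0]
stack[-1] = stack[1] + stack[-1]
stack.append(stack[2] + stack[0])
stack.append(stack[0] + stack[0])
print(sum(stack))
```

36

pop(1) removes 3 → [0, 3, 8, 2]
pop(1) removes 3 → [0, 8, 2]
insert 0 at 3 → [0, 8, 2, 0]
pop() removes 0 → [0, 8, 2]
stack[-3] = stack[-1]-stack[0] = 2-0 = 2 → [2, 8, 2]
stack[-1] = stack[1]+stack[-1] = 8+2 = 10 → [2, 8, 10]
append stack[2]+stack[0] = 10+2 = 12 → [2, 8, 10, 12]
append stack[0]+stack[0] = 2+2 = 4 → [2, 8, 10, 12, 4]
sum = 36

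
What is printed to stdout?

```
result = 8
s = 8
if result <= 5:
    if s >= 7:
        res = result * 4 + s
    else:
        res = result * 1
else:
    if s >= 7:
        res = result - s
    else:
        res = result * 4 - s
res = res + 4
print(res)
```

result=8, s=8
result <= 5 is False; s >= 7 is True
→ res = result - s = 0
res = 0+4 = 4

4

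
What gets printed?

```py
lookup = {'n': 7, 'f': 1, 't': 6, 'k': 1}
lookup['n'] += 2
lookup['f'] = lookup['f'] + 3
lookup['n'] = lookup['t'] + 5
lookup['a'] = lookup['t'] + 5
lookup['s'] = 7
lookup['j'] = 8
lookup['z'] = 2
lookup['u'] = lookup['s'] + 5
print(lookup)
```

lookup['n'] = 7+2 = 9 → {'n': 9, 'f': 1, 't': 6, 'k': 1}
lookup['f'] = lookup['f']+3 = 4 → {'n': 9, 'f': 4, 't': 6, 'k': 1}
lookup['n'] = lookup['t']+5 = 11 → {'n': 11, 'f': 4, 't': 6, 'k': 1}
lookup['a'] = lookup['t']+5 = 11 → {'n': 11, 'f': 4, 't': 6, 'k': 1, 'a': 11}
lookup['s'] = 7 → {'n': 11, 'f': 4, 't': 6, 'k': 1, 'a': 11, 's': 7}
lookup['j'] = 8 → {'n': 11, 'f': 4, 't': 6, 'k': 1, 'a': 11, 's': 7, 'j': 8}
lookup['z'] = 2 → {'n': 11, 'f': 4, 't': 6, 'k': 1, 'a': 11, 's': 7, 'j': 8, 'z': 2}
lookup['u'] = lookup['s']+5 = 12 → {'n': 11, 'f': 4, 't': 6, 'k': 1, 'a': 11, 's': 7, 'j': 8, 'z': 2, 'u': 12}

{'n': 11, 'f': 4, 't': 6, 'k': 1, 'a': 11, 's': 7, 'j': 8, 'z': 2, 'u': 12}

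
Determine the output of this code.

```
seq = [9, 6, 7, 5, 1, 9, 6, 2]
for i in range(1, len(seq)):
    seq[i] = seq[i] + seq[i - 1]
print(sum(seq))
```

226

i=1: seq[1] = 6+9 = 15 → [9, 15, 7, 5, 1, 9, 6, 2]
i=2: seq[2] = 7+15 = 22 → [9, 15, 22, 5, 1, 9, 6, 2]
i=3: seq[3] = 5+22 = 27 → [9, 15, 22, 27, 1, 9, 6, 2]
i=4: seq[4] = 1+27 = 28 → [9, 15, 22, 27, 28, 9, 6, 2]
i=5: seq[5] = 9+28 = 37 → [9, 15, 22, 27, 28, 37, 6, 2]
i=6: seq[6] = 6+37 = 43 → [9, 15, 22, 27, 28, 37, 43, 2]
i=7: seq[7] = 2+43 = 45 → [9, 15, 22, 27, 28, 37, 43, 45]
sum = 226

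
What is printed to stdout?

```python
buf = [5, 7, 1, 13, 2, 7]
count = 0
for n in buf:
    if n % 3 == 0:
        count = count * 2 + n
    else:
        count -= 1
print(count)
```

-6

n=5: not %3==0, count = 0-1 = -1
n=7: not %3==0, count = (-1)-1 = -2
n=1: not %3==0, count = (-2)-1 = -3
n=13: not %3==0, count = (-3)-1 = -4
n=2: not %3==0, count = (-4)-1 = -5
n=7: not %3==0, count = (-5)-1 = -6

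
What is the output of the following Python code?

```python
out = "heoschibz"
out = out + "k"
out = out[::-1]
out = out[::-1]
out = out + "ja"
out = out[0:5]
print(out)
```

heosc

+ 'k' → 'heoschibzk'
reverse → 'kzbihcsoeh'
reverse → 'heoschibzk'
+ 'ja' → 'heoschibzkja'
slice [0:5] → 'heosc'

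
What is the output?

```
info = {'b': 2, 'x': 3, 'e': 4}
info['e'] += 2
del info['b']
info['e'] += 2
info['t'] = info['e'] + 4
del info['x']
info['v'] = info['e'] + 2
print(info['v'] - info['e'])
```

2

info['e'] = 4+2 = 6 → {'b': 2, 'x': 3, 'e': 6}
del 'b' → {'x': 3, 'e': 6}
info['e'] = 6+2 = 8 → {'x': 3, 'e': 8}
info['t'] = info['e']+4 = 12 → {'x': 3, 'e': 8, 't': 12}
del 'x' → {'e': 8, 't': 12}
info['v'] = info['e']+2 = 10 → {'e': 8, 't': 12, 'v': 10}
info['v']-info['e'] = 10-8 = 2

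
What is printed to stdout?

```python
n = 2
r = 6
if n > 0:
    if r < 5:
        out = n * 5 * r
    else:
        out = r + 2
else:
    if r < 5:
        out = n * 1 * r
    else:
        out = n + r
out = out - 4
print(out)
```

4

n=2, r=6
n > 0 is True; r < 5 is False
→ out = r + 2 = 8
out = 8-4 = 4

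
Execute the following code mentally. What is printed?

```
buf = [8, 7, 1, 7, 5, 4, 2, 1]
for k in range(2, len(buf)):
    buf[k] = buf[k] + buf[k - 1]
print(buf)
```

k=2: buf[2] = 1+7 = 8 → [8, 7, 8, 7, 5, 4, 2, 1]
k=3: buf[3] = 7+8 = 15 → [8, 7, 8, 15, 5, 4, 2, 1]
k=4: buf[4] = 5+15 = 20 → [8, 7, 8, 15, 20, 4, 2, 1]
k=5: buf[5] = 4+20 = 24 → [8, 7, 8, 15, 20, 24, 2, 1]
k=6: buf[6] = 2+24 = 26 → [8, 7, 8, 15, 20, 24, 26, 1]
k=7: buf[7] = 1+26 = 27 → [8, 7, 8, 15, 20, 24, 26, 27]

[8, 7, 8, 15, 20, 24, 26, 27]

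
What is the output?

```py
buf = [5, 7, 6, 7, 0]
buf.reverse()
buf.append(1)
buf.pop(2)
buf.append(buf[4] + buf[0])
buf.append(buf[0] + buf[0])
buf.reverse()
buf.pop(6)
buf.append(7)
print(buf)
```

[0, 1, 1, 5, 7, 7, 7]

reverse → [0, 7, 6, 7, 5]
append 1 → [0, 7, 6, 7, 5, 1]
pop(2) removes 6 → [0, 7, 7, 5, 1]
append buf[4]+buf[0] = 1+0 = 1 → [0, 7, 7, 5, 1, 1]
append buf[0]+buf[0] = 0+0 = 0 → [0, 7, 7, 5, 1, 1, 0]
reverse → [0, 1, 1, 5, 7, 7, 0]
pop(6) removes 0 → [0, 1, 1, 5, 7, 7]
append 7 → [0, 1, 1, 5, 7, 7, 7]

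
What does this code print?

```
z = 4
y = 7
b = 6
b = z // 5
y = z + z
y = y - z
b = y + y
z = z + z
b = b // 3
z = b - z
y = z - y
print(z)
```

-6

b = 4//5 = 0
y = 4+4 = 8
y = 8-4 = 4
b = 4+4 = 8
z = 4+4 = 8
b = 8//3 = 2
z = 2-8 = -6
y = (-6)-4 = -10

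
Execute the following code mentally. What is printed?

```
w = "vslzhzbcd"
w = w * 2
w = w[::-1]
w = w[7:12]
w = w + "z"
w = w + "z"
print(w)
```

repeat ×2 → 'vslzhzbcdvslzhzbcd'
reverse → 'dcbzhzlsvdcbzhzlsv'
slice [7:12] → 'svdcb'
+ 'z' → 'svdcbz'
+ 'z' → 'svdcbzz'

svdcbzz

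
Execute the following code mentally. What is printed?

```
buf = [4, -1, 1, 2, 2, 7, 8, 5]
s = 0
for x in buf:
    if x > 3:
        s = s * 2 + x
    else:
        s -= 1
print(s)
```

x=4: >3, s = 0*2+4 = 4
x=-1: not >3, s = 4-1 = 3
x=1: not >3, s = 3-1 = 2
x=2: not >3, s = 2-1 = 1
x=2: not >3, s = 1-1 = 0
x=7: >3, s = 0*2+7 = 7
x=8: >3, s = 7*2+8 = 22
x=5: >3, s = 22*2+5 = 49

49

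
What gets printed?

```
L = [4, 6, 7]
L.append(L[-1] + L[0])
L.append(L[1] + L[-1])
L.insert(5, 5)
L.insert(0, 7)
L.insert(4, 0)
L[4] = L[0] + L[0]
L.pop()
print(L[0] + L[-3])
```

21

append L[-1]+L[0] = 7+4 = 11 → [4, 6, 7, 11]
append L[1]+L[-1] = 6+11 = 17 → [4, 6, 7, 11, 17]
insert 5 at 5 → [4, 6, 7, 11, 17, 5]
insert 7 at 0 → [7, 4, 6, 7, 11, 17, 5]
insert 0 at 4 → [7, 4, 6, 7, 0, 11, 17, 5]
L[4] = L[0]+L[0] = 7+7 = 14 → [7, 4, 6, 7, 14, 11, 17, 5]
pop() removes 5 → [7, 4, 6, 7, 14, 11, 17]
L[0]+L[-3] = 7+14 = 21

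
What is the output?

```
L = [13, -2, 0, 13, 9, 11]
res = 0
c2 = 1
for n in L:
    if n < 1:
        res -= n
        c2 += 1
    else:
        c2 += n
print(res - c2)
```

-47

n=13: not <1; c2=14
n=-2: <1, res = 0-(-2) = 2; c2=15
n=0: <1, res = 2-0 = 2; c2=16
n=13: not <1; c2=29
n=9: not <1; c2=38
n=11: not <1; c2=49
res-c2 = 2-49 = -47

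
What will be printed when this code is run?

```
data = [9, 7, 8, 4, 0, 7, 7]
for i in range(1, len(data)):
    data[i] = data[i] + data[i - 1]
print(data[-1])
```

i=1: data[1] = 7+9 = 16 → [9, 16, 8, 4, 0, 7, 7]
i=2: data[2] = 8+16 = 24 → [9, 16, 24, 4, 0, 7, 7]
i=3: data[3] = 4+24 = 28 → [9, 16, 24, 28, 0, 7, 7]
i=4: data[4] = 0+28 = 28 → [9, 16, 24, 28, 28, 7, 7]
i=5: data[5] = 7+28 = 35 → [9, 16, 24, 28, 28, 35, 7]
i=6: data[6] = 7+35 = 42 → [9, 16, 24, 28, 28, 35, 42]

42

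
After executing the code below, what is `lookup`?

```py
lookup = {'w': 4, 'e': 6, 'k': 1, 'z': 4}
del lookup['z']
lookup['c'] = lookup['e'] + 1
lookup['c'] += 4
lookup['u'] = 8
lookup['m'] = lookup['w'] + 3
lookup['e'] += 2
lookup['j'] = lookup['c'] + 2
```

del 'z' → {'w': 4, 'e': 6, 'k': 1}
lookup['c'] = lookup['e']+1 = 7 → {'w': 4, 'e': 6, 'k': 1, 'c': 7}
lookup['c'] = 7+4 = 11 → {'w': 4, 'e': 6, 'k': 1, 'c': 11}
lookup['u'] = 8 → {'w': 4, 'e': 6, 'k': 1, 'c': 11, 'u': 8}
lookup['m'] = lookup['w']+3 = 7 → {'w': 4, 'e': 6, 'k': 1, 'c': 11, 'u': 8, 'm': 7}
lookup['e'] = 6+2 = 8 → {'w': 4, 'e': 8, 'k': 1, 'c': 11, 'u': 8, 'm': 7}
lookup['j'] = lookup['c']+2 = 13 → {'w': 4, 'e': 8, 'k': 1, 'c': 11, 'u': 8, 'm': 7, 'j': 13}

{'w': 4, 'e': 8, 'k': 1, 'c': 11, 'u': 8, 'm': 7, 'j': 13}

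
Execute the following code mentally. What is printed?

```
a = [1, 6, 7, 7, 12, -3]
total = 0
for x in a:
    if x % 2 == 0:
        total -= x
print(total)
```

-18

x=1: not even
x=6: even, total = 0-6 = -6
x=7: not even
x=7: not even
x=12: even, total = (-6)-12 = -18
x=-3: not even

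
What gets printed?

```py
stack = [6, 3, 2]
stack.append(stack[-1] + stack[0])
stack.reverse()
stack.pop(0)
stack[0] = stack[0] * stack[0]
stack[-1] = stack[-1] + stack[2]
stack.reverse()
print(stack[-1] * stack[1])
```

12

append stack[-1]+stack[0] = 2+6 = 8 → [6, 3, 2, 8]
reverse → [8, 2, 3, 6]
pop(0) removes 8 → [2, 3, 6]
stack[0] = stack[0]*stack[0] = 2*2 = 4 → [4, 3, 6]
stack[-1] = stack[-1]+stack[2] = 6+6 = 12 → [4, 3, 12]
reverse → [12, 3, 4]
stack[-1]*stack[1] = 4*3 = 12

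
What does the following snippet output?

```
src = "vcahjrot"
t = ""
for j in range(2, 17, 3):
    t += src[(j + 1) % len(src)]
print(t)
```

j=2: add src[3]='h' → 'h'
j=5: add src[6]='o' → 'ho'
j=8: add src[1]='c' → 'hoc'
j=11: add src[4]='j' → 'hocj'
j=14: add src[7]='t' → 'hocjt'

hocjt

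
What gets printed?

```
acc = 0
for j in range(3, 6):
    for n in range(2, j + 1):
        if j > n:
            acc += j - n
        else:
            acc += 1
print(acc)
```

j=3,n=2: 3>2, acc = 0+1 = 1
j=3,n=3: not 3>3, acc = 1+1 = 2
j=4,n=2: 4>2, acc = 2+2 = 4
j=4,n=3: 4>3, acc = 4+1 = 5
j=4,n=4: not 4>4, acc = 5+1 = 6
j=5,n=2: 5>2, acc = 6+3 = 9
j=5,n=3: 5>3, acc = 9+2 = 11
j=5,n=4: 5>4, acc = 11+1 = 12
j=5,n=5: not 5>5, acc = 12+1 = 13

13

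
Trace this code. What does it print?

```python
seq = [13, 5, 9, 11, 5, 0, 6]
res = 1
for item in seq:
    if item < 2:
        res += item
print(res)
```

item=13: not <2
item=5: not <2
item=9: not <2
item=11: not <2
item=5: not <2
item=0: <2, res = 1+0 = 1
item=6: not <2

1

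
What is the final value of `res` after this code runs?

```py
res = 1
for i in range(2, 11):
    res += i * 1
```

55

i=2: res = 1+2*1 = 3
i=3: res = 3+3*1 = 6
i=4: res = 6+4*1 = 10
i=5: res = 10+5*1 = 15
i=6: res = 15+6*1 = 21
i=7: res = 21+7*1 = 28
i=8: res = 28+8*1 = 36
i=9: res = 36+9*1 = 45
i=10: res = 45+10*1 = 55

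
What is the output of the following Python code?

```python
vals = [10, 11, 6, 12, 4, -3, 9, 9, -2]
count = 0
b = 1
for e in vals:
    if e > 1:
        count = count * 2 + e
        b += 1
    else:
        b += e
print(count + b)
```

1230

e=10: >1, count = 0*2+10 = 10; b=2
e=11: >1, count = 10*2+11 = 31; b=3
e=6: >1, count = 31*2+6 = 68; b=4
e=12: >1, count = 68*2+12 = 148; b=5
e=4: >1, count = 148*2+4 = 300; b=6
e=-3: not >1; b=3
e=9: >1, count = 300*2+9 = 609; b=4
e=9: >1, count = 609*2+9 = 1227; b=5
e=-2: not >1; b=3
count+b = 1227+3 = 1230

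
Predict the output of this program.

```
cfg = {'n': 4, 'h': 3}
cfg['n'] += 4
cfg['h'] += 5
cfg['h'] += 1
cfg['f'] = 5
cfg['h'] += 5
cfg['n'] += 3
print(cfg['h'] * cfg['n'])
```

cfg['n'] = 4+4 = 8 → {'n': 8, 'h': 3}
cfg['h'] = 3+5 = 8 → {'n': 8, 'h': 8}
cfg['h'] = 8+1 = 9 → {'n': 8, 'h': 9}
cfg['f'] = 5 → {'n': 8, 'h': 9, 'f': 5}
cfg['h'] = 9+5 = 14 → {'n': 8, 'h': 14, 'f': 5}
cfg['n'] = 8+3 = 11 → {'n': 11, 'h': 14, 'f': 5}
cfg['h']*cfg['n'] = 14*11 = 154

154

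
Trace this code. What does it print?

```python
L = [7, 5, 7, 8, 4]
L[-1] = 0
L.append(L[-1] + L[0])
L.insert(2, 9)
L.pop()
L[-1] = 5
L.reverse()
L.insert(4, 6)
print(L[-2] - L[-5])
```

-2

L[-1] = 0 → [7, 5, 7, 8, 0]
append L[-1]+L[0] = 0+7 = 7 → [7, 5, 7, 8, 0, 7]
insert 9 at 2 → [7, 5, 9, 7, 8, 0, 7]
pop() removes 7 → [7, 5, 9, 7, 8, 0]
L[-1] = 5 → [7, 5, 9, 7, 8, 5]
reverse → [5, 8, 7, 9, 5, 7]
insert 6 at 4 → [5, 8, 7, 9, 6, 5, 7]
L[-2]-L[-5] = 5-7 = -2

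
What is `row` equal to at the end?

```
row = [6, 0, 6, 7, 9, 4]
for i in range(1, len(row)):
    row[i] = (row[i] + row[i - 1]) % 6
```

[6, 0, 0, 1, 4, 2]

i=1: row[1] = (0+6)%6 = 0 → [6, 0, 6, 7, 9, 4]
i=2: row[2] = (6+0)%6 = 0 → [6, 0, 0, 7, 9, 4]
i=3: row[3] = (7+0)%6 = 1 → [6, 0, 0, 1, 9, 4]
i=4: row[4] = (9+1)%6 = 4 → [6, 0, 0, 1, 4, 4]
i=5: row[5] = (4+4)%6 = 2 → [6, 0, 0, 1, 4, 2]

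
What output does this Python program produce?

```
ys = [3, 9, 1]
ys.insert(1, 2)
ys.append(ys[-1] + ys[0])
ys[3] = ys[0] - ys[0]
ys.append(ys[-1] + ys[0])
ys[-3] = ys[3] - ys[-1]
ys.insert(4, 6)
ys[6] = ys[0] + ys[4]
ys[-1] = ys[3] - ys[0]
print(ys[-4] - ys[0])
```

insert 2 at 1 → [3, 2, 9, 1]
append ys[-1]+ys[0] = 1+3 = 4 → [3, 2, 9, 1, 4]
ys[3] = ys[0]-ys[0] = 3-3 = 0 → [3, 2, 9, 0, 4]
append ys[-1]+ys[0] = 4+3 = 7 → [3, 2, 9, 0, 4, 7]
ys[-3] = ys[3]-ys[-1] = 0-7 = -7 → [3, 2, 9, -7, 4, 7]
insert 6 at 4 → [3, 2, 9, -7, 6, 4, 7]
ys[6] = ys[0]+ys[4] = 3+6 = 9 → [3, 2, 9, -7, 6, 4, 9]
ys[-1] = ys[3]-ys[0] = (-7)-3 = -10 → [3, 2, 9, -7, 6, 4, -10]
ys[-4]-ys[0] = (-7)-3 = -10

-10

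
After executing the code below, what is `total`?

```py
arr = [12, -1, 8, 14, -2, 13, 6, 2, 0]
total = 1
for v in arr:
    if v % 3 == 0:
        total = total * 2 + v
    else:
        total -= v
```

v=12: %3==0, total = 1*2+12 = 14
v=-1: not %3==0, total = 14-(-1) = 15
v=8: not %3==0, total = 15-8 = 7
v=14: not %3==0, total = 7-14 = -7
v=-2: not %3==0, total = (-7)-(-2) = -5
v=13: not %3==0, total = (-5)-13 = -18
v=6: %3==0, total = (-18)*2+6 = -30
v=2: not %3==0, total = (-30)-2 = -32
v=0: %3==0, total = (-32)*2+0 = -64

-64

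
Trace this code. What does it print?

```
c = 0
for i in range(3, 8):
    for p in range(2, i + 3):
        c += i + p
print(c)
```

i=3,p=2: c = 0+5 = 5
i=3,p=3: c = 5+6 = 11
i=3,p=4: c = 11+7 = 18
i=3,p=5: c = 18+8 = 26
i=4,p=2: c = 26+6 = 32
i=4,p=3: c = 32+7 = 39
i=4,p=4: c = 39+8 = 47
i=4,p=5: c = 47+9 = 56
i=4,p=6: c = 56+10 = 66
i=5,p=2: c = 66+7 = 73
i=5,p=3: c = 73+8 = 81
i=5,p=4: c = 81+9 = 90
i=5,p=5: c = 90+10 = 100
i=5,p=6: c = 100+11 = 111
i=5,p=7: c = 111+12 = 123
i=6,p=2: c = 123+8 = 131
i=6,p=3: c = 131+9 = 140
i=6,p=4: c = 140+10 = 150
i=6,p=5: c = 150+11 = 161
i=6,p=6: c = 161+12 = 173
i=6,p=7: c = 173+13 = 186
i=6,p=8: c = 186+14 = 200
i=7,p=2: c = 200+9 = 209
i=7,p=3: c = 209+10 = 219
i=7,p=4: c = 219+11 = 230
i=7,p=5: c = 230+12 = 242
i=7,p=6: c = 242+13 = 255
i=7,p=7: c = 255+14 = 269
i=7,p=8: c = 269+15 = 284
i=7,p=9: c = 284+16 = 300

300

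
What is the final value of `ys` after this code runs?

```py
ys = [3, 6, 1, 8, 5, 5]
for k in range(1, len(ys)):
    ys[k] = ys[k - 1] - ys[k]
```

k=1: ys[1] = 3-6 = -3 → [3, -3, 1, 8, 5, 5]
k=2: ys[2] = (-3)-1 = -4 → [3, -3, -4, 8, 5, 5]
k=3: ys[3] = (-4)-8 = -12 → [3, -3, -4, -12, 5, 5]
k=4: ys[4] = (-12)-5 = -17 → [3, -3, -4, -12, -17, 5]
k=5: ys[5] = (-17)-5 = -22 → [3, -3, -4, -12, -17, -22]

[3, -3, -4, -12, -17, -22]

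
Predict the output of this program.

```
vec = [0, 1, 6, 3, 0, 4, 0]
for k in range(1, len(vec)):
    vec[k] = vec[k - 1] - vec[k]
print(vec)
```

[0, -1, -7, -10, -10, -14, -14]

k=1: vec[1] = 0-1 = -1 → [0, -1, 6, 3, 0, 4, 0]
k=2: vec[2] = (-1)-6 = -7 → [0, -1, -7, 3, 0, 4, 0]
k=3: vec[3] = (-7)-3 = -10 → [0, -1, -7, -10, 0, 4, 0]
k=4: vec[4] = (-10)-0 = -10 → [0, -1, -7, -10, -10, 4, 0]
k=5: vec[5] = (-10)-4 = -14 → [0, -1, -7, -10, -10, -14, 0]
k=6: vec[6] = (-14)-0 = -14 → [0, -1, -7, -10, -10, -14, -14]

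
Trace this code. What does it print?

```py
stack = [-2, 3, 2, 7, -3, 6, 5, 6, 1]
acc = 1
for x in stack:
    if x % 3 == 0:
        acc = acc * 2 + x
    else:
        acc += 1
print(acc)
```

x=-2: not %3==0, acc = 1+1 = 2
x=3: %3==0, acc = 2*2+3 = 7
x=2: not %3==0, acc = 7+1 = 8
x=7: not %3==0, acc = 8+1 = 9
x=-3: %3==0, acc = 9*2+(-3) = 15
x=6: %3==0, acc = 15*2+6 = 36
x=5: not %3==0, acc = 36+1 = 37
x=6: %3==0, acc = 37*2+6 = 80
x=1: not %3==0, acc = 80+1 = 81

81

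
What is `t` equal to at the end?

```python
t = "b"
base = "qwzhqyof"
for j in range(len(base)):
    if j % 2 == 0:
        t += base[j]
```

'bqzqo'

j=0: add 'q' → 'bq'
j=1: skip
j=2: add 'z' → 'bqz'
j=3: skip
j=4: add 'q' → 'bqzq'
j=5: skip
j=6: add 'o' → 'bqzqo'
j=7: skip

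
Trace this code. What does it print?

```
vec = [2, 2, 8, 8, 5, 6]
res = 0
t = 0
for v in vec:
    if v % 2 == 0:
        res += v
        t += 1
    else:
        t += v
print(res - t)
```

v=2: even, res = 0+2 = 2; t=1
v=2: even, res = 2+2 = 4; t=2
v=8: even, res = 4+8 = 12; t=3
v=8: even, res = 12+8 = 20; t=4
v=5: not even; t=9
v=6: even, res = 20+6 = 26; t=10
res-t = 26-10 = 16

16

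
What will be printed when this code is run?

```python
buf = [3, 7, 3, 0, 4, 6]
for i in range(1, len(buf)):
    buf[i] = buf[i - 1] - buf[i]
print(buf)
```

i=1: buf[1] = 3-7 = -4 → [3, -4, 3, 0, 4, 6]
i=2: buf[2] = (-4)-3 = -7 → [3, -4, -7, 0, 4, 6]
i=3: buf[3] = (-7)-0 = -7 → [3, -4, -7, -7, 4, 6]
i=4: buf[4] = (-7)-4 = -11 → [3, -4, -7, -7, -11, 6]
i=5: buf[5] = (-11)-6 = -17 → [3, -4, -7, -7, -11, -17]

[3, -4, -7, -7, -11, -17]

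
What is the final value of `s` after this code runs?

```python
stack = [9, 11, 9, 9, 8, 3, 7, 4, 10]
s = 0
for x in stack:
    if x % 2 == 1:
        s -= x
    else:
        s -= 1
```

-51

x=9: odd, s = 0-9 = -9
x=11: odd, s = (-9)-11 = -20
x=9: odd, s = (-20)-9 = -29
x=9: odd, s = (-29)-9 = -38
x=8: not odd, s = (-38)-1 = -39
x=3: odd, s = (-39)-3 = -42
x=7: odd, s = (-42)-7 = -49
x=4: not odd, s = (-49)-1 = -50
x=10: not odd, s = (-50)-1 = -51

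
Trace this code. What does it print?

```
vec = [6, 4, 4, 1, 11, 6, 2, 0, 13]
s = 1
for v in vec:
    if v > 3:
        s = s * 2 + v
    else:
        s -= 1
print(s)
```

409

v=6: >3, s = 1*2+6 = 8
v=4: >3, s = 8*2+4 = 20
v=4: >3, s = 20*2+4 = 44
v=1: not >3, s = 44-1 = 43
v=11: >3, s = 43*2+11 = 97
v=6: >3, s = 97*2+6 = 200
v=2: not >3, s = 200-1 = 199
v=0: not >3, s = 199-1 = 198
v=13: >3, s = 198*2+13 = 409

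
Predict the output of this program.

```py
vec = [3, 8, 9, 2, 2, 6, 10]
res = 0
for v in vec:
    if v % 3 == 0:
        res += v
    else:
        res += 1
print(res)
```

v=3: %3==0, res = 0+3 = 3
v=8: not %3==0, res = 3+1 = 4
v=9: %3==0, res = 4+9 = 13
v=2: not %3==0, res = 13+1 = 14
v=2: not %3==0, res = 14+1 = 15
v=6: %3==0, res = 15+6 = 21
v=10: not %3==0, res = 21+1 = 22

22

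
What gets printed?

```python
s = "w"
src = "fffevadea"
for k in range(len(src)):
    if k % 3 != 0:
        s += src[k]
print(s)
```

wffvaea

k=0: skip
k=1: add 'f' → 'wf'
k=2: add 'f' → 'wff'
k=3: skip
k=4: add 'v' → 'wffv'
k=5: add 'a' → 'wffva'
k=6: skip
k=7: add 'e' → 'wffvae'
k=8: add 'a' → 'wffvaea'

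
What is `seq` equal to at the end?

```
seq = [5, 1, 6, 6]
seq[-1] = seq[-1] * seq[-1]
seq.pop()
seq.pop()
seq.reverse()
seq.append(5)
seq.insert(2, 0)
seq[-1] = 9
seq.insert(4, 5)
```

seq[-1] = seq[-1]*seq[-1] = 6*6 = 36 → [5, 1, 6, 36]
pop() removes 36 → [5, 1, 6]
pop() removes 6 → [5, 1]
reverse → [1, 5]
append 5 → [1, 5, 5]
insert 0 at 2 → [1, 5, 0, 5]
seq[-1] = 9 → [1, 5, 0, 9]
insert 5 at 4 → [1, 5, 0, 9, 5]

[1, 5, 0, 9, 5]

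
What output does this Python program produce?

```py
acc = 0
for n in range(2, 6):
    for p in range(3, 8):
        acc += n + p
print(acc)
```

170

n=2,p=3: acc = 0+5 = 5
n=2,p=4: acc = 5+6 = 11
n=2,p=5: acc = 11+7 = 18
n=2,p=6: acc = 18+8 = 26
n=2,p=7: acc = 26+9 = 35
n=3,p=3: acc = 35+6 = 41
n=3,p=4: acc = 41+7 = 48
n=3,p=5: acc = 48+8 = 56
n=3,p=6: acc = 56+9 = 65
n=3,p=7: acc = 65+10 = 75
n=4,p=3: acc = 75+7 = 82
n=4,p=4: acc = 82+8 = 90
n=4,p=5: acc = 90+9 = 99
n=4,p=6: acc = 99+10 = 109
n=4,p=7: acc = 109+11 = 120
n=5,p=3: acc = 120+8 = 128
n=5,p=4: acc = 128+9 = 137
n=5,p=5: acc = 137+10 = 147
n=5,p=6: acc = 147+11 = 158
n=5,p=7: acc = 158+12 = 170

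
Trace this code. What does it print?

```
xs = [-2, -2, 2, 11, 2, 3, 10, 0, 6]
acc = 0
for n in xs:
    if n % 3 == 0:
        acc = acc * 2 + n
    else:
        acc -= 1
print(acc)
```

-26

n=-2: not %3==0, acc = 0-1 = -1
n=-2: not %3==0, acc = (-1)-1 = -2
n=2: not %3==0, acc = (-2)-1 = -3
n=11: not %3==0, acc = (-3)-1 = -4
n=2: not %3==0, acc = (-4)-1 = -5
n=3: %3==0, acc = (-5)*2+3 = -7
n=10: not %3==0, acc = (-7)-1 = -8
n=0: %3==0, acc = (-8)*2+0 = -16
n=6: %3==0, acc = (-16)*2+6 = -26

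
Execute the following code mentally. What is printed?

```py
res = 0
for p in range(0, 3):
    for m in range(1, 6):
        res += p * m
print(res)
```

45

p=0,m=1: res = 0+0 = 0
p=0,m=2: res = 0+0 = 0
p=0,m=3: res = 0+0 = 0
p=0,m=4: res = 0+0 = 0
p=0,m=5: res = 0+0 = 0
p=1,m=1: res = 0+1 = 1
p=1,m=2: res = 1+2 = 3
p=1,m=3: res = 3+3 = 6
p=1,m=4: res = 6+4 = 10
p=1,m=5: res = 10+5 = 15
p=2,m=1: res = 15+2 = 17
p=2,m=2: res = 17+4 = 21
p=2,m=3: res = 21+6 = 27
p=2,m=4: res = 27+8 = 35
p=2,m=5: res = 35+10 = 45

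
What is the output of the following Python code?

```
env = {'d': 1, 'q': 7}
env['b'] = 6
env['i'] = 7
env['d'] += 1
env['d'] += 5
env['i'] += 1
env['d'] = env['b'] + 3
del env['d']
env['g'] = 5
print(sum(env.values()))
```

env['b'] = 6 → {'d': 1, 'q': 7, 'b': 6}
env['i'] = 7 → {'d': 1, 'q': 7, 'b': 6, 'i': 7}
env['d'] = 1+1 = 2 → {'d': 2, 'q': 7, 'b': 6, 'i': 7}
env['d'] = 2+5 = 7 → {'d': 7, 'q': 7, 'b': 6, 'i': 7}
env['i'] = 7+1 = 8 → {'d': 7, 'q': 7, 'b': 6, 'i': 8}
env['d'] = env['b']+3 = 9 → {'d': 9, 'q': 7, 'b': 6, 'i': 8}
del 'd' → {'q': 7, 'b': 6, 'i': 8}
env['g'] = 5 → {'q': 7, 'b': 6, 'i': 8, 'g': 5}
sum of values = 26

26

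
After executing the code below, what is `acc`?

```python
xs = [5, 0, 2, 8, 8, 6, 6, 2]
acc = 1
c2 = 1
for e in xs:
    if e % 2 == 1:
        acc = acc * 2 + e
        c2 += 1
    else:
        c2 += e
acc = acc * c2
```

e=5: odd, acc = 1*2+5 = 7; c2=2
e=0: not odd; c2=2
e=2: not odd; c2=4
e=8: not odd; c2=12
e=8: not odd; c2=20
e=6: not odd; c2=26
e=6: not odd; c2=32
e=2: not odd; c2=34
acc*c2 = 7*34 = 238

238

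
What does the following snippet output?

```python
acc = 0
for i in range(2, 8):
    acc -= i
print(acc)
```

i=2: acc = 0-2 = -2
i=3: acc = (-2)-3 = -5
i=4: acc = (-5)-4 = -9
i=5: acc = (-9)-5 = -14
i=6: acc = (-14)-6 = -20
i=7: acc = (-20)-7 = -27

-27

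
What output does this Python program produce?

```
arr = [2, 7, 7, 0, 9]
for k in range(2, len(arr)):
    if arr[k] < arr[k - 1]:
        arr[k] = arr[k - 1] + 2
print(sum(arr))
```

k=2: 7>=7, unchanged → [2, 7, 7, 0, 9]
k=3: 0<7, arr[3] = 7+2 = 9 → [2, 7, 7, 9, 9]
k=4: 9>=9, unchanged → [2, 7, 7, 9, 9]
sum = 34

34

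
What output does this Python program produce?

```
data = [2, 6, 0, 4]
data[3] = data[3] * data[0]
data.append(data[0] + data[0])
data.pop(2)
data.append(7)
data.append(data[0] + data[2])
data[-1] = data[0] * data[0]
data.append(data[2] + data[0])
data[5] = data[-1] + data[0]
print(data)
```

data[3] = data[3]*data[0] = 4*2 = 8 → [2, 6, 0, 8]
append data[0]+data[0] = 2+2 = 4 → [2, 6, 0, 8, 4]
pop(2) removes 0 → [2, 6, 8, 4]
append 7 → [2, 6, 8, 4, 7]
append data[0]+data[2] = 2+8 = 10 → [2, 6, 8, 4, 7, 10]
data[-1] = data[0]*data[0] = 2*2 = 4 → [2, 6, 8, 4, 7, 4]
append data[2]+data[0] = 8+2 = 10 → [2, 6, 8, 4, 7, 4, 10]
data[5] = data[-1]+data[0] = 10+2 = 12 → [2, 6, 8, 4, 7, 12, 10]

[2, 6, 8, 4, 7, 12, 10]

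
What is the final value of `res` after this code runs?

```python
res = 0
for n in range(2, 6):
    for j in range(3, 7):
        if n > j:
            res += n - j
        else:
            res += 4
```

56

n=2,j=3: not 2>3, res = 0+4 = 4
n=2,j=4: not 2>4, res = 4+4 = 8
n=2,j=5: not 2>5, res = 8+4 = 12
n=2,j=6: not 2>6, res = 12+4 = 16
n=3,j=3: not 3>3, res = 16+4 = 20
n=3,j=4: not 3>4, res = 20+4 = 24
n=3,j=5: not 3>5, res = 24+4 = 28
n=3,j=6: not 3>6, res = 28+4 = 32
n=4,j=3: 4>3, res = 32+1 = 33
n=4,j=4: not 4>4, res = 33+4 = 37
n=4,j=5: not 4>5, res = 37+4 = 41
n=4,j=6: not 4>6, res = 41+4 = 45
n=5,j=3: 5>3, res = 45+2 = 47
n=5,j=4: 5>4, res = 47+1 = 48
n=5,j=5: not 5>5, res = 48+4 = 52
n=5,j=6: not 5>6, res = 52+4 = 56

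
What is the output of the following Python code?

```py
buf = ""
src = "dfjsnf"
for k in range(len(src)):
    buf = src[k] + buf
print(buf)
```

fnsjfd

k=0: prepend 'd' → 'd'
k=1: prepend 'f' → 'fd'
k=2: prepend 'j' → 'jfd'
k=3: prepend 's' → 'sjfd'
k=4: prepend 'n' → 'nsjfd'
k=5: prepend 'f' → 'fnsjfd'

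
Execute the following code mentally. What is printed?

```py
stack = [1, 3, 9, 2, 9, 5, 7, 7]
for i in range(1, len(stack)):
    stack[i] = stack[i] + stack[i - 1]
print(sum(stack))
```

165

i=1: stack[1] = 3+1 = 4 → [1, 4, 9, 2, 9, 5, 7, 7]
i=2: stack[2] = 9+4 = 13 → [1, 4, 13, 2, 9, 5, 7, 7]
i=3: stack[3] = 2+13 = 15 → [1, 4, 13, 15, 9, 5, 7, 7]
i=4: stack[4] = 9+15 = 24 → [1, 4, 13, 15, 24, 5, 7, 7]
i=5: stack[5] = 5+24 = 29 → [1, 4, 13, 15, 24, 29, 7, 7]
i=6: stack[6] = 7+29 = 36 → [1, 4, 13, 15, 24, 29, 36, 7]
i=7: stack[7] = 7+36 = 43 → [1, 4, 13, 15, 24, 29, 36, 43]
sum = 165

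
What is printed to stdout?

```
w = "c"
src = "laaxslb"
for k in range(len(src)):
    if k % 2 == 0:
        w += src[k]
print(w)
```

clasb

k=0: add 'l' → 'cl'
k=1: skip
k=2: add 'a' → 'cla'
k=3: skip
k=4: add 's' → 'clas'
k=5: skip
k=6: add 'b' → 'clasb'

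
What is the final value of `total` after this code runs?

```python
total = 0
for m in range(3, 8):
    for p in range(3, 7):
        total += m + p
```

190

m=3,p=3: total = 0+6 = 6
m=3,p=4: total = 6+7 = 13
m=3,p=5: total = 13+8 = 21
m=3,p=6: total = 21+9 = 30
m=4,p=3: total = 30+7 = 37
m=4,p=4: total = 37+8 = 45
m=4,p=5: total = 45+9 = 54
m=4,p=6: total = 54+10 = 64
m=5,p=3: total = 64+8 = 72
m=5,p=4: total = 72+9 = 81
m=5,p=5: total = 81+10 = 91
m=5,p=6: total = 91+11 = 102
m=6,p=3: total = 102+9 = 111
m=6,p=4: total = 111+10 = 121
m=6,p=5: total = 121+11 = 132
m=6,p=6: total = 132+12 = 144
m=7,p=3: total = 144+10 = 154
m=7,p=4: total = 154+11 = 165
m=7,p=5: total = 165+12 = 177
m=7,p=6: total = 177+13 = 190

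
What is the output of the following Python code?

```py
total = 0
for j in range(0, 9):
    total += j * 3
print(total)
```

j=0: total = 0+0*3 = 0
j=1: total = 0+1*3 = 3
j=2: total = 3+2*3 = 9
j=3: total = 9+3*3 = 18
j=4: total = 18+4*3 = 30
j=5: total = 30+5*3 = 45
j=6: total = 45+6*3 = 63
j=7: total = 63+7*3 = 84
j=8: total = 84+8*3 = 108

108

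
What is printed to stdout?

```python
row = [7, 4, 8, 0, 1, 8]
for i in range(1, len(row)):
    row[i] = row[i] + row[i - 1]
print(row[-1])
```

i=1: row[1] = 4+7 = 11 → [7, 11, 8, 0, 1, 8]
i=2: row[2] = 8+11 = 19 → [7, 11, 19, 0, 1, 8]
i=3: row[3] = 0+19 = 19 → [7, 11, 19, 19, 1, 8]
i=4: row[4] = 1+19 = 20 → [7, 11, 19, 19, 20, 8]
i=5: row[5] = 8+20 = 28 → [7, 11, 19, 19, 20, 28]

28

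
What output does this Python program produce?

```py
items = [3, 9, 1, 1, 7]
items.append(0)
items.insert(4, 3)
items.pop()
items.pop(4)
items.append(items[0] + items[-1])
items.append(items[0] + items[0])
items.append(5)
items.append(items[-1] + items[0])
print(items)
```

append 0 → [3, 9, 1, 1, 7, 0]
insert 3 at 4 → [3, 9, 1, 1, 3, 7, 0]
pop() removes 0 → [3, 9, 1, 1, 3, 7]
pop(4) removes 3 → [3, 9, 1, 1, 7]
append items[0]+items[-1] = 3+7 = 10 → [3, 9, 1, 1, 7, 10]
append items[0]+items[0] = 3+3 = 6 → [3, 9, 1, 1, 7, 10, 6]
append 5 → [3, 9, 1, 1, 7, 10, 6, 5]
append items[-1]+items[0] = 5+3 = 8 → [3, 9, 1, 1, 7, 10, 6, 5, 8]

[3, 9, 1, 1, 7, 10, 6, 5, 8]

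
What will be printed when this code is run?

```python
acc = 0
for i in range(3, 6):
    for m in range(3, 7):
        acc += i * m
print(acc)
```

216

i=3,m=3: acc = 0+9 = 9
i=3,m=4: acc = 9+12 = 21
i=3,m=5: acc = 21+15 = 36
i=3,m=6: acc = 36+18 = 54
i=4,m=3: acc = 54+12 = 66
i=4,m=4: acc = 66+16 = 82
i=4,m=5: acc = 82+20 = 102
i=4,m=6: acc = 102+24 = 126
i=5,m=3: acc = 126+15 = 141
i=5,m=4: acc = 141+20 = 161
i=5,m=5: acc = 161+25 = 186
i=5,m=6: acc = 186+30 = 216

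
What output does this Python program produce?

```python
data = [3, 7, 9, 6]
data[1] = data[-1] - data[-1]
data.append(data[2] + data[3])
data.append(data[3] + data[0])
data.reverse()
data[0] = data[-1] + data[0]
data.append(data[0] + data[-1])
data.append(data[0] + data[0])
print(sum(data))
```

data[1] = data[-1]-data[-1] = 6-6 = 0 → [3, 0, 9, 6]
append data[2]+data[3] = 9+6 = 15 → [3, 0, 9, 6, 15]
append data[3]+data[0] = 6+3 = 9 → [3, 0, 9, 6, 15, 9]
reverse → [9, 15, 6, 9, 0, 3]
data[0] = data[-1]+data[0] = 3+9 = 12 → [12, 15, 6, 9, 0, 3]
append data[0]+data[-1] = 12+3 = 15 → [12, 15, 6, 9, 0, 3, 15]
append data[0]+data[0] = 12+12 = 24 → [12, 15, 6, 9, 0, 3, 15, 24]
sum = 84

84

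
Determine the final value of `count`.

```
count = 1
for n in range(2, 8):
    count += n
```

n=2: count = 1+2 = 3
n=3: count = 3+3 = 6
n=4: count = 6+4 = 10
n=5: count = 10+5 = 15
n=6: count = 15+6 = 21
n=7: count = 21+7 = 28

28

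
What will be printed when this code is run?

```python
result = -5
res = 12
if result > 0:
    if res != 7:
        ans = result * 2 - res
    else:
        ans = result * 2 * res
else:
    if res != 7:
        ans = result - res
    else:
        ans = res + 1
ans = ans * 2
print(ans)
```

-34

result=-5, res=12
result > 0 is False; res != 7 is True
→ ans = result - res = -17
ans = (-17)*2 = -34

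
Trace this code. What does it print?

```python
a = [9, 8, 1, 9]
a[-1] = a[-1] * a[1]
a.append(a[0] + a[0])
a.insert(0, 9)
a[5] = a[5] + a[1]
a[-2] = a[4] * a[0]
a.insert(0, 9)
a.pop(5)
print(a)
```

[9, 9, 9, 8, 1, 27]

a[-1] = a[-1]*a[1] = 9*8 = 72 → [9, 8, 1, 72]
append a[0]+a[0] = 9+9 = 18 → [9, 8, 1, 72, 18]
insert 9 at 0 → [9, 9, 8, 1, 72, 18]
a[5] = a[5]+a[1] = 18+9 = 27 → [9, 9, 8, 1, 72, 27]
a[-2] = a[4]*a[0] = 72*9 = 648 → [9, 9, 8, 1, 648, 27]
insert 9 at 0 → [9, 9, 9, 8, 1, 648, 27]
pop(5) removes 648 → [9, 9, 9, 8, 1, 27]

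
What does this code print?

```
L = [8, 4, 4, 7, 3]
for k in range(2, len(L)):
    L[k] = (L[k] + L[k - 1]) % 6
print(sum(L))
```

17

k=2: L[2] = (4+4)%6 = 2 → [8, 4, 2, 7, 3]
k=3: L[3] = (7+2)%6 = 3 → [8, 4, 2, 3, 3]
k=4: L[4] = (3+3)%6 = 0 → [8, 4, 2, 3, 0]
sum = 17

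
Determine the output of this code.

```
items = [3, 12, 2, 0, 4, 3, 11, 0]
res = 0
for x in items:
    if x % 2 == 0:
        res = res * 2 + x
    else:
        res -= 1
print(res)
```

x=3: not even, res = 0-1 = -1
x=12: even, res = (-1)*2+12 = 10
x=2: even, res = 10*2+2 = 22
x=0: even, res = 22*2+0 = 44
x=4: even, res = 44*2+4 = 92
x=3: not even, res = 92-1 = 91
x=11: not even, res = 91-1 = 90
x=0: even, res = 90*2+0 = 180

180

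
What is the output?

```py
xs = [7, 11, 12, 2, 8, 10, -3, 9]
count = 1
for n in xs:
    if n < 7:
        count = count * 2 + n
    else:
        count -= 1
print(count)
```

-12

n=7: not <7, count = 1-1 = 0
n=11: not <7, count = 0-1 = -1
n=12: not <7, count = (-1)-1 = -2
n=2: <7, count = (-2)*2+2 = -2
n=8: not <7, count = (-2)-1 = -3
n=10: not <7, count = (-3)-1 = -4
n=-3: <7, count = (-4)*2+(-3) = -11
n=9: not <7, count = (-11)-1 = -12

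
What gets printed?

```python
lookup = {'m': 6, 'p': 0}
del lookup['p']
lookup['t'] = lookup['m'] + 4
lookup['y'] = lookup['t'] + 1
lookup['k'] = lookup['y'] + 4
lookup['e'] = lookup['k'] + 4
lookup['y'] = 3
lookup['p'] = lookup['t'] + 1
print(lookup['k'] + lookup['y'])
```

18

del 'p' → {'m': 6}
lookup['t'] = lookup['m']+4 = 10 → {'m': 6, 't': 10}
lookup['y'] = lookup['t']+1 = 11 → {'m': 6, 't': 10, 'y': 11}
lookup['k'] = lookup['y']+4 = 15 → {'m': 6, 't': 10, 'y': 11, 'k': 15}
lookup['e'] = lookup['k']+4 = 19 → {'m': 6, 't': 10, 'y': 11, 'k': 15, 'e': 19}
lookup['y'] = 3 → {'m': 6, 't': 10, 'y': 3, 'k': 15, 'e': 19}
lookup['p'] = lookup['t']+1 = 11 → {'m': 6, 't': 10, 'y': 3, 'k': 15, 'e': 19, 'p': 11}
lookup['k']+lookup['y'] = 15+3 = 18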